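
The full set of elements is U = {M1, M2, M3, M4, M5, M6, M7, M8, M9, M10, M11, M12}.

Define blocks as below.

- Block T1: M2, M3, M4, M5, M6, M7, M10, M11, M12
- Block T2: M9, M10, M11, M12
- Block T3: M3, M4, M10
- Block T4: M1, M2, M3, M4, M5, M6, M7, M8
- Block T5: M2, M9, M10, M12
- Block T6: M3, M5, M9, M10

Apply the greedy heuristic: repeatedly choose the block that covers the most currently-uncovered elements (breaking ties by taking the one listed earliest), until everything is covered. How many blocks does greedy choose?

3

Greedy: pick T1 (covers 9 new) → pick T4 (covers 2 new) → pick T2 (covers 1 new). Total picks: 3.
(The true minimum cover uses only 2 blocks, so greedy is not optimal here.)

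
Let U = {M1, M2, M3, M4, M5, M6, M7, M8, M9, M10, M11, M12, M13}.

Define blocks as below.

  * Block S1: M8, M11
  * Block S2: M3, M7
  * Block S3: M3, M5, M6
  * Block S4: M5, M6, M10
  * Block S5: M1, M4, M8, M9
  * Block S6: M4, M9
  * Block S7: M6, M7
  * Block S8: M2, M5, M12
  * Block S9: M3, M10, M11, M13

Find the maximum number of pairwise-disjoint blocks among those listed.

S1, S2, S6, S8 are pairwise disjoint (S1={M8,M11}; S2={M3,M7}; S6={M4,M9}; S8={M2,M5,M12}).
Every remaining block overlaps one of these, and no 5 of the listed blocks are pairwise disjoint, so 4 is the maximum.

4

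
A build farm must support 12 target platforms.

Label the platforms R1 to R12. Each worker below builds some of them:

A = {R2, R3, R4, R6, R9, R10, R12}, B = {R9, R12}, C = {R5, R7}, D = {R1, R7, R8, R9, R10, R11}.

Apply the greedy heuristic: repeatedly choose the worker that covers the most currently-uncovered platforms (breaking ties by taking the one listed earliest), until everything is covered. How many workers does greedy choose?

3

Greedy: pick A (covers 7 new) → pick D (covers 4 new) → pick C (covers 1 new). Total picks: 3.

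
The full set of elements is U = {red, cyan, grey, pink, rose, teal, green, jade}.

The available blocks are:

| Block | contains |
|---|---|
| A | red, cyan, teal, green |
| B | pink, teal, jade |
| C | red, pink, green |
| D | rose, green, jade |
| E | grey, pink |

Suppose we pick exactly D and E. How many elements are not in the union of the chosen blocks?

Union of D, E = {grey, pink, rose, green, jade}.
Not covered: red, cyan, teal — 3 elements.

3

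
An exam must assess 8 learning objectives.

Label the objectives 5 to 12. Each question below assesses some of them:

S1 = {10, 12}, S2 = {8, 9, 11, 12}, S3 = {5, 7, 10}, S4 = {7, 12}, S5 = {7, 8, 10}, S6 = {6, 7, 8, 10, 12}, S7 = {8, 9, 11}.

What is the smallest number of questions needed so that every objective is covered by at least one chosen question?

3

Take {S2, S3, S6}. Their union is {5, 6, 7, 8, 9, 10, 11, 12}, which is all 8 objectives.
Only S3 contains 5, so S3 is forced; the remaining 5 objectives need at least 2 more questions (each remaining question adds at most 4) — so at least 3 questions are needed, and 3 is optimal.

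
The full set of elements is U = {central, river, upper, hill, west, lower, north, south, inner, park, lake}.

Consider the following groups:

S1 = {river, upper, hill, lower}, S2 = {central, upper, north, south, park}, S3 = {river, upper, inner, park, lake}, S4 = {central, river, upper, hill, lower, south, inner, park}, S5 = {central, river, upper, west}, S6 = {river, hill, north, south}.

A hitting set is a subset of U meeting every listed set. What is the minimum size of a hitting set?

The 2 elements {upper, south} hit every group.
No single element lies in every group, so at least 2 are needed and 2 is optimal.

2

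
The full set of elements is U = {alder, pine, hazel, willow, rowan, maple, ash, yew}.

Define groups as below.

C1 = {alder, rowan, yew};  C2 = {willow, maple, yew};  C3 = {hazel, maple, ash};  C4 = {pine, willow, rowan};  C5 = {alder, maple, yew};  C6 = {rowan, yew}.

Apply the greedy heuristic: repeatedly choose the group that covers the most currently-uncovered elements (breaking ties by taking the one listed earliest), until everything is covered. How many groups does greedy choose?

3

Greedy: pick C1 (covers 3 new) → pick C3 (covers 3 new) → pick C4 (covers 2 new). Total picks: 3.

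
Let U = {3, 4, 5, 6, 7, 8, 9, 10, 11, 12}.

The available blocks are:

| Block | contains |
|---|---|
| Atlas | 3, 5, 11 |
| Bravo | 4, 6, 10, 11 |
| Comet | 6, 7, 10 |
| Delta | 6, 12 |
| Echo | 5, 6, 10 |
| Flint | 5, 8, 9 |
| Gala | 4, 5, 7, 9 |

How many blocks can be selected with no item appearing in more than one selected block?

Atlas, Comet are pairwise disjoint (Atlas={3,5,11}; Comet={6,7,10}).
Every remaining block overlaps one of these, and no 3 of the listed blocks are pairwise disjoint, so 2 is the maximum.

2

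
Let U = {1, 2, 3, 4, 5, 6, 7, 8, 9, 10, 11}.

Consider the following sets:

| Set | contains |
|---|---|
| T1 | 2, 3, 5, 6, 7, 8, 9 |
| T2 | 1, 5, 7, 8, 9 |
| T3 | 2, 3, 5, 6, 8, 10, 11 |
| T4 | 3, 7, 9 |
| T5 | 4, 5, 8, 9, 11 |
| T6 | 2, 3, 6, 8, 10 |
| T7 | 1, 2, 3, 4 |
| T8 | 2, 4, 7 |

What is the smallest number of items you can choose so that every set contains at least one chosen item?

Take H = {2, 9}. Each listed set contains at least one of these, so H is a hitting set of size 2.
No single item lies in every set, so at least 2 are needed and 2 is optimal.

2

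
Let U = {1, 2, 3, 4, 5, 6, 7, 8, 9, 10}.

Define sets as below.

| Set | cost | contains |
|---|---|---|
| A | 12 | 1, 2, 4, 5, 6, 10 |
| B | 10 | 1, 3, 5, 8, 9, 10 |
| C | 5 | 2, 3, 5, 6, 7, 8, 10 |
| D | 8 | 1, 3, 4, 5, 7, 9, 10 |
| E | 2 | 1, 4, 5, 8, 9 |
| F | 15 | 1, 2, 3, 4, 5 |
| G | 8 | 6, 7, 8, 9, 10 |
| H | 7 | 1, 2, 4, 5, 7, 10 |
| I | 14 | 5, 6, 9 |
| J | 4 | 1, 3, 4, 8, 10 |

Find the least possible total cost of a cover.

C, E together cover every point (C ∪ E = {1, 2, 3, 4, 5, 6, 7, 8, 9, 10}); total cost 5 + 2 = 7.
No covering selection has total cost below 7.

7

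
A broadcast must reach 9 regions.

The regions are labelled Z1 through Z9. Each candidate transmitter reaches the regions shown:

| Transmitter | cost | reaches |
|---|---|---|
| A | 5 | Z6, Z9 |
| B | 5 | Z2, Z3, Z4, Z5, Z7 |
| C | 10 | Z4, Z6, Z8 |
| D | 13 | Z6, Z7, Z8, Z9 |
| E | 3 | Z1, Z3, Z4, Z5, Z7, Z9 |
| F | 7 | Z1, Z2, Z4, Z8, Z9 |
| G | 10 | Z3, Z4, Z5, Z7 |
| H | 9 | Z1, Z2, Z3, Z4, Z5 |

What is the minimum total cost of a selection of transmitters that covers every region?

15

A, E, F together cover every region (A ∪ E ∪ F = {Z1, Z2, Z3, Z4, Z5, Z6, Z7, Z8, Z9}); total cost 5 + 3 + 7 = 15.
No covering selection has total cost below 15.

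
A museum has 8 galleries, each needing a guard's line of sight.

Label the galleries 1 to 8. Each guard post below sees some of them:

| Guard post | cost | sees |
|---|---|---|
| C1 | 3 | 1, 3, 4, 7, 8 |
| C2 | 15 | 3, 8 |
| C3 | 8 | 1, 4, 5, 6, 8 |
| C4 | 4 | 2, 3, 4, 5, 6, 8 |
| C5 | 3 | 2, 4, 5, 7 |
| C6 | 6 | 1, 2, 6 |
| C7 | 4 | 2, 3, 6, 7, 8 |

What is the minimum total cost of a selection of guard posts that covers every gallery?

C1, C4 together cover every gallery (C1 ∪ C4 = {1, 2, 3, 4, 5, 6, 7, 8}); total cost 3 + 4 = 7.
No covering selection has total cost below 7.

7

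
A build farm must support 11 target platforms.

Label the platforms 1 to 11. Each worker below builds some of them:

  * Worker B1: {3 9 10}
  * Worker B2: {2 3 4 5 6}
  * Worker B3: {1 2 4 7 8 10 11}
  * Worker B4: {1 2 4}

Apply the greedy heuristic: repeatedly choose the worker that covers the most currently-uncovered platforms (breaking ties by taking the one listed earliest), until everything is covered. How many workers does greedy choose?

3

Greedy: pick B3 (covers 7 new) → pick B2 (covers 3 new) → pick B1 (covers 1 new). Total picks: 3.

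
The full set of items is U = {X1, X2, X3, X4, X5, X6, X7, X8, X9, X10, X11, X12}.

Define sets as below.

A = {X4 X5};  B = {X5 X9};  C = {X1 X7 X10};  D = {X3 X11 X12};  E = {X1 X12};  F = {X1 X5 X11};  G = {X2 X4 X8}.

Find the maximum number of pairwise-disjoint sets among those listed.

4

B, C, D, G are pairwise disjoint (B={X5,X9}; C={X1,X7,X10}; D={X3,X11,X12}; G={X2,X4,X8}).
Every remaining set overlaps one of these, and no 5 of the listed sets are pairwise disjoint, so 4 is the maximum.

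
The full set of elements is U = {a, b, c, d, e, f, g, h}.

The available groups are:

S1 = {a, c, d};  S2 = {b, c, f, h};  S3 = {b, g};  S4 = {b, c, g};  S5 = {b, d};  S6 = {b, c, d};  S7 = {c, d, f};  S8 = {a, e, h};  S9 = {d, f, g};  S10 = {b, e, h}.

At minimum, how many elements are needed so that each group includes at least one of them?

Take T = {a, b, f}. Each listed group contains at least one of these, so T is a hitting set of size 3.
The groups S3, S7, S8 are pairwise disjoint, so any hitting set needs a separate element for each — at least 3. Hence 3 is optimal.

3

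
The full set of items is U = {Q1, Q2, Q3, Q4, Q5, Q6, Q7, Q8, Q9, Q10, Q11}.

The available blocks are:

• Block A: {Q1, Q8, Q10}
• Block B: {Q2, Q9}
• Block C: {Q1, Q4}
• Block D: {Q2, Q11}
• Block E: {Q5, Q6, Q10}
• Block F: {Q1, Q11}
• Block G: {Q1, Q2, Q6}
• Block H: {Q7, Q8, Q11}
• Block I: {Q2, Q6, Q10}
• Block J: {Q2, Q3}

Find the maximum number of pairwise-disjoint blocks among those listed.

B, C, E, H are pairwise disjoint (B={Q2,Q9}; C={Q1,Q4}; E={Q5,Q6,Q10}; H={Q7,Q8,Q11}).
Every remaining block overlaps one of these, and no 5 of the listed blocks are pairwise disjoint, so 4 is the maximum.

4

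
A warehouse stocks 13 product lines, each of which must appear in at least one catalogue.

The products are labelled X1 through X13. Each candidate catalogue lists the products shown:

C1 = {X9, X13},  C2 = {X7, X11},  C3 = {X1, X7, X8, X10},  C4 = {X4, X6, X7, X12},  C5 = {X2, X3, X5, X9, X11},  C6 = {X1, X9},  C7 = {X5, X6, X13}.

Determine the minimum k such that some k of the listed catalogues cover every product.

C3 and C4 and C5 and C7 together: C3 ∪ C4 ∪ C5 ∪ C7 = {X1, X2, X3, X4, X5, X6, X7, X8, X9, X10, X11, X12, X13} — every product is covered.
No 3 of the 7 catalogues cover everything (all 35 combinations miss at least one product), so 4 is optimal.

4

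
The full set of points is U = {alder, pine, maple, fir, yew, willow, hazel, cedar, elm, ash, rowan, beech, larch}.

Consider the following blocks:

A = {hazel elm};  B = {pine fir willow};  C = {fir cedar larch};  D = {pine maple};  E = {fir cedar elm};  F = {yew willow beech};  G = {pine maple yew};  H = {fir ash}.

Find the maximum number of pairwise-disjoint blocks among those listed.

A, D, F, H are pairwise disjoint (A={hazel,elm}; D={pine,maple}; F={yew,willow,beech}; H={fir,ash}).
Every remaining block overlaps one of these, and no 5 of the listed blocks are pairwise disjoint, so 4 is the maximum.

4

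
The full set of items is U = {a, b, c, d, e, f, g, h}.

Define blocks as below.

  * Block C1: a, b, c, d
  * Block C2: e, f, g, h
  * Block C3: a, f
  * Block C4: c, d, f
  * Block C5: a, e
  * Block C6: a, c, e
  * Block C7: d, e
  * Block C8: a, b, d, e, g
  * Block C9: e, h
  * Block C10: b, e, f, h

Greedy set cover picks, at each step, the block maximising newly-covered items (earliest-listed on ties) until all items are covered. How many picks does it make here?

Greedy: pick C8 (covers 5 new) → pick C2 (covers 2 new) → pick C1 (covers 1 new). Total picks: 3.
(The true minimum cover uses only 2 blocks, so greedy is not optimal here.)

3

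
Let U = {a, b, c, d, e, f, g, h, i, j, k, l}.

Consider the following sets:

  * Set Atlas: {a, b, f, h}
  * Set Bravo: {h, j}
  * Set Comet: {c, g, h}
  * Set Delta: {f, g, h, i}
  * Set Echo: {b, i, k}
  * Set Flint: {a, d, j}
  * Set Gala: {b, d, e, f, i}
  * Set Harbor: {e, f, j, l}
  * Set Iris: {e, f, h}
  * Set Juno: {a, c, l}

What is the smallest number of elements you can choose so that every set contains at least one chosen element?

4

Take T = {a, b, h, j}. Each listed set contains at least one of these, so T is a hitting set of size 4.
No choice of 3 elements meets every set, so 4 is the minimum.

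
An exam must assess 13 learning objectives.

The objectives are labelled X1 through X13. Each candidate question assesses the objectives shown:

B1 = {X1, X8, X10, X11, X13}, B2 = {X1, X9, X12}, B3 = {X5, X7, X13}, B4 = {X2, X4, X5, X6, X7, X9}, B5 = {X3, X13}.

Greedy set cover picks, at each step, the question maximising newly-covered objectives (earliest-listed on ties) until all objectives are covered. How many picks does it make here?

Greedy: pick B4 (covers 6 new) → pick B1 (covers 5 new) → pick B2 (covers 1 new) → pick B5 (covers 1 new). Total picks: 4.

4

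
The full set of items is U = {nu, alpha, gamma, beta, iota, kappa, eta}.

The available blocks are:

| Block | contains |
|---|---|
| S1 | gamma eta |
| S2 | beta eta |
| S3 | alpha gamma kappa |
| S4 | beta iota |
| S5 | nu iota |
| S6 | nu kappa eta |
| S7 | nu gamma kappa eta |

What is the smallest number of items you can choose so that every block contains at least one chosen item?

The 3 items {iota, kappa, eta} hit every block.
The blocks S2, S3, S5 are pairwise disjoint, so any hitting set needs a separate item for each — at least 3. Hence 3 is optimal.

3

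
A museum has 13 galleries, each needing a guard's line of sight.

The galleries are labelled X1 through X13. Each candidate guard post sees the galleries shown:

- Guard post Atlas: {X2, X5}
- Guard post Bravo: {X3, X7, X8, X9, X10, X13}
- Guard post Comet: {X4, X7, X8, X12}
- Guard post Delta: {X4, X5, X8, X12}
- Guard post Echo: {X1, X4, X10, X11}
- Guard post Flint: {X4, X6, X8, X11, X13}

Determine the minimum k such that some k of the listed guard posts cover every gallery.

Take {Atlas, Bravo, Delta, Echo, Flint}. Their union is {X1, X2, X3, X4, X5, X6, X7, X8, X9, X10, X11, X12, X13}, which is all 13 galleries.
No 4 of the 6 guard posts cover everything (all 15 combinations miss at least one gallery), so 5 is optimal.

5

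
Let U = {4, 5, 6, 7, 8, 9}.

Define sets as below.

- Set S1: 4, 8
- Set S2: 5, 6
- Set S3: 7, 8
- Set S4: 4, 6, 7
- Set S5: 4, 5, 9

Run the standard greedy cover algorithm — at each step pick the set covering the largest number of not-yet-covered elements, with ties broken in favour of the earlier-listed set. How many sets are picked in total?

Greedy: pick S4 (covers 3 new) → pick S5 (covers 2 new) → pick S1 (covers 1 new). Total picks: 3.

3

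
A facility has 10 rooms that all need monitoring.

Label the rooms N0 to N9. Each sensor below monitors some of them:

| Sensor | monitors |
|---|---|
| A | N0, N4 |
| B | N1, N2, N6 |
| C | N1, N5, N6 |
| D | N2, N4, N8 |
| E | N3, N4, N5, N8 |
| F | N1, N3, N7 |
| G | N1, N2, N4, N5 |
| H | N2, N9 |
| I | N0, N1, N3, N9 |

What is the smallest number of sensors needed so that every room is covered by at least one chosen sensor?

4

B and E and F and I together: B ∪ E ∪ F ∪ I = {N0, N1, N2, N3, N4, N5, N6, N7, N8, N9} — every room is covered.
Only F contains N7, so F is forced; the remaining 7 rooms need at least 3 more sensors (each remaining sensor adds at most 3) — so at least 4 sensors are needed, and 4 is optimal.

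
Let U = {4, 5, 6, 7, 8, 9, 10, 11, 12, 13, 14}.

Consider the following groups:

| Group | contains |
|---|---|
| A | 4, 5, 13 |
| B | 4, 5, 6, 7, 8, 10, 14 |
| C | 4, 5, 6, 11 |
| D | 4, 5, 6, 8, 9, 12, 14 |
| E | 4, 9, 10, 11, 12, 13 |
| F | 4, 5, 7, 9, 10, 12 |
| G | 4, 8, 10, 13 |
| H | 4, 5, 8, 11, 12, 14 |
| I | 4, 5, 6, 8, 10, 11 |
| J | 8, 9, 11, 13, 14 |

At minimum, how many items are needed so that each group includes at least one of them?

T = {5, 13} meets every group (each contains at least one member of T), and |T| = 2.
No single item lies in every group, so at least 2 are needed and 2 is optimal.

2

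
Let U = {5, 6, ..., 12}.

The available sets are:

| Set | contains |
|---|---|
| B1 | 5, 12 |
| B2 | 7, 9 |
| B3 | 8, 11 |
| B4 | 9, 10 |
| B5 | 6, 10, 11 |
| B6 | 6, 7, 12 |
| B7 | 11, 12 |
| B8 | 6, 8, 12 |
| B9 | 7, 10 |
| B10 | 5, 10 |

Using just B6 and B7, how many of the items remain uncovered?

4

Union of B6, B7 = {6, 7, 11, 12}.
Not covered: 5, 8, 9, 10 — 4 items.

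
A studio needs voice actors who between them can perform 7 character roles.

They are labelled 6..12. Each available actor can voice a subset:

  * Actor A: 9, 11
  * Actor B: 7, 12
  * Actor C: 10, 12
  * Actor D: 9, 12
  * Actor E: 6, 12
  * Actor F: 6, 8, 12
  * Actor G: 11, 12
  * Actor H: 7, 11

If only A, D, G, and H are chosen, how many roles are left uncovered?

Union of A, D, G, H = {7, 9, 11, 12}.
Not covered: 6, 8, 10 — 3 roles.

3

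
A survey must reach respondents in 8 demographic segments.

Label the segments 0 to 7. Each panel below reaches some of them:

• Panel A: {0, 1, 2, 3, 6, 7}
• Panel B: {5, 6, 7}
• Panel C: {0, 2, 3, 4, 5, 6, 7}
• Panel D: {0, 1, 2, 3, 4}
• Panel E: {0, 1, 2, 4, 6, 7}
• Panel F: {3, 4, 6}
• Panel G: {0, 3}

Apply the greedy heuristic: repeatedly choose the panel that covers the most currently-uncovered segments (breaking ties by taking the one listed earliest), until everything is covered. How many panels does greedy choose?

2

Greedy: pick C (covers 7 new) → pick A (covers 1 new). Total picks: 2.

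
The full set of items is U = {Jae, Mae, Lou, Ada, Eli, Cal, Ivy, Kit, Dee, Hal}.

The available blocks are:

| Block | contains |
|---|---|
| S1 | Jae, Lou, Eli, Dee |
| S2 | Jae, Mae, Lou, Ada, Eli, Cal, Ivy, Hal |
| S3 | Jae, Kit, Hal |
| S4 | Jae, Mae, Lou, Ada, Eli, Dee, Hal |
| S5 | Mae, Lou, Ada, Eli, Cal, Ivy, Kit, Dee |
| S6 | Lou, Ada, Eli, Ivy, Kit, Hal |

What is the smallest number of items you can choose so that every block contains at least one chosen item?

2

Take H = {Dee, Hal}. Each listed block contains at least one of these, so H is a hitting set of size 2.
No single item lies in every block, so at least 2 are needed and 2 is optimal.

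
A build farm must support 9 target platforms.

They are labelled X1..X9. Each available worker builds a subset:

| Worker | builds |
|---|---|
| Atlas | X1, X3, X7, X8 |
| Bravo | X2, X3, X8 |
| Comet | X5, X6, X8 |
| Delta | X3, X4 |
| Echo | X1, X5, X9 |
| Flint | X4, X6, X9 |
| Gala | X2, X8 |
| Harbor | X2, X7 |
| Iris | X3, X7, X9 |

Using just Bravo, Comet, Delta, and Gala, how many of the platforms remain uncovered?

3

Union of Bravo, Comet, Delta, Gala = {X2, X3, X4, X5, X6, X8}.
Not covered: X1, X7, X9 — 3 platforms.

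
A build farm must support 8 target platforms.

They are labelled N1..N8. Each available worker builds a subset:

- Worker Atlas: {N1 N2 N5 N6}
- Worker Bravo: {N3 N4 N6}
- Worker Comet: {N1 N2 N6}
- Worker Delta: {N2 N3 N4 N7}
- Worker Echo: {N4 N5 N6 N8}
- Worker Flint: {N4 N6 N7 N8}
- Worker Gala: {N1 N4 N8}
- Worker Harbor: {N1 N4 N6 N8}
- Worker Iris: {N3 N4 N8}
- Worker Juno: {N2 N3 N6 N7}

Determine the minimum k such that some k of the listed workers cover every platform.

Atlas and Gala and Juno together: Atlas ∪ Gala ∪ Juno = {N1, N2, N3, N4, N5, N6, N7, N8} — every platform is covered.
No 2 of the 10 workers cover everything (all 45 combinations miss at least one platform), so 3 is optimal.

3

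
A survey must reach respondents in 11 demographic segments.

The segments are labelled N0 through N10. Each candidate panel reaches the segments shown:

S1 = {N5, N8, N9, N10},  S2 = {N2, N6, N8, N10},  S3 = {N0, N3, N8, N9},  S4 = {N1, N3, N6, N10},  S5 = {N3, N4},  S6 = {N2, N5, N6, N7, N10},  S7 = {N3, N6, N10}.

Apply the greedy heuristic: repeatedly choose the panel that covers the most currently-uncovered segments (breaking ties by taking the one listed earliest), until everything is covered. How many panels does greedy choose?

Greedy: pick S6 (covers 5 new) → pick S3 (covers 4 new) → pick S4 (covers 1 new) → pick S5 (covers 1 new). Total picks: 4.

4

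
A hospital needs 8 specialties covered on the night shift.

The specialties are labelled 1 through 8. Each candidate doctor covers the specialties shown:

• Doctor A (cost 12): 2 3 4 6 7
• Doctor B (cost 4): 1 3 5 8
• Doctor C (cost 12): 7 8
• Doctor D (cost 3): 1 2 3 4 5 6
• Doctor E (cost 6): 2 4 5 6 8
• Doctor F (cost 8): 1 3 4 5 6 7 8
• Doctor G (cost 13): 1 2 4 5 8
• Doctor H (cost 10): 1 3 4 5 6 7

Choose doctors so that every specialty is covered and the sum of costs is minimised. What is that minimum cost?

11

D, F together cover every specialty (D ∪ F = {1, 2, 3, 4, 5, 6, 7, 8}); total cost 3 + 8 = 11.
The greedy pick D, B, F costs 15; no covering selection beats 11.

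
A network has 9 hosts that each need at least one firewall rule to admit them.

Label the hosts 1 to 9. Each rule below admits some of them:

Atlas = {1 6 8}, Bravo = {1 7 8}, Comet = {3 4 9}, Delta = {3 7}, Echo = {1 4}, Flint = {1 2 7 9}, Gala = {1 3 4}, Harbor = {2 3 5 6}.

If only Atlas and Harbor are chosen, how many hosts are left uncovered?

Union of Atlas, Harbor = {1, 2, 3, 5, 6, 8}.
Not covered: 4, 7, 9 — 3 hosts.

3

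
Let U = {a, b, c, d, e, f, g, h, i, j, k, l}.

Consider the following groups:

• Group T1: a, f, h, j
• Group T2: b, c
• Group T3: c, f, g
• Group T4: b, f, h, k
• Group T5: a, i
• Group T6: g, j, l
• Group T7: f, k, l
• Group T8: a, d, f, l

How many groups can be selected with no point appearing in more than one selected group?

T4, T5, T6 are pairwise disjoint (T4={b,f,h,k}; T5={a,i}; T6={g,j,l}).
Every remaining group overlaps one of these, and no 4 of the listed groups are pairwise disjoint, so 3 is the maximum.

3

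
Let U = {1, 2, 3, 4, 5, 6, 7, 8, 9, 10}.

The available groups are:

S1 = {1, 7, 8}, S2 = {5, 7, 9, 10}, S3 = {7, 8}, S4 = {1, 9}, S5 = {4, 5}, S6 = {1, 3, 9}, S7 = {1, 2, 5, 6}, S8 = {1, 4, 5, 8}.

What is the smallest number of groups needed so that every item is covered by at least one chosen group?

S2, S6, S7, and S8 cover everything between them: the union {1, 2, 3, 4, 5, 6, 7, 8, 9, 10} is all of U.
Only S6 contains 3, so S6 is forced; the remaining 7 items need at least 3 more groups (each remaining group adds at most 3) — so at least 4 groups are needed, and 4 is optimal.

4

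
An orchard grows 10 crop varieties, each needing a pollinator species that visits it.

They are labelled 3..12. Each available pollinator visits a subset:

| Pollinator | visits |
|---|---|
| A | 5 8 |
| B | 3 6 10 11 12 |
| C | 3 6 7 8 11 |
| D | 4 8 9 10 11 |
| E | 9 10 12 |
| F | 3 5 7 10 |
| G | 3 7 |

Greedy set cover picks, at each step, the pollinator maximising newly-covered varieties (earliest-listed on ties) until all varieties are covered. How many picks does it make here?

Greedy: pick B (covers 5 new) → pick D (covers 3 new) → pick F (covers 2 new). Total picks: 3.

3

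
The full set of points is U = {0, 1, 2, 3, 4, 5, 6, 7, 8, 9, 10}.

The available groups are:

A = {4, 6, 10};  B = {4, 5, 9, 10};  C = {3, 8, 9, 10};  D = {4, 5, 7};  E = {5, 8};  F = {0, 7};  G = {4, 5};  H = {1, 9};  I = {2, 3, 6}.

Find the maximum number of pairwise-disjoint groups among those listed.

E, F, H, I are pairwise disjoint (E={5,8}; F={0,7}; H={1,9}; I={2,3,6}).
Every remaining group overlaps one of these, and no 5 of the listed groups are pairwise disjoint, so 4 is the maximum.

4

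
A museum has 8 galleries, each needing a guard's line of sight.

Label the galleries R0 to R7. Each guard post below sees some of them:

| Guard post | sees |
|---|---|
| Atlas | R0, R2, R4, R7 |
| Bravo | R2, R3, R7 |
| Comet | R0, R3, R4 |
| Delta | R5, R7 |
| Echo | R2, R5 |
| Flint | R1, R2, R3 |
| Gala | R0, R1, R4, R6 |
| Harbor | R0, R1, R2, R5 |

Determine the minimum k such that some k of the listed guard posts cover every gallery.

Take {Delta, Flint, Gala}. Their union is {R0, R1, R2, R3, R4, R5, R6, R7}, which is all 8 galleries.
Only Gala contains R6, so Gala is forced; the remaining 4 galleries need at least 2 more guard posts (each remaining guard post adds at most 3) — so at least 3 guard posts are needed, and 3 is optimal.

3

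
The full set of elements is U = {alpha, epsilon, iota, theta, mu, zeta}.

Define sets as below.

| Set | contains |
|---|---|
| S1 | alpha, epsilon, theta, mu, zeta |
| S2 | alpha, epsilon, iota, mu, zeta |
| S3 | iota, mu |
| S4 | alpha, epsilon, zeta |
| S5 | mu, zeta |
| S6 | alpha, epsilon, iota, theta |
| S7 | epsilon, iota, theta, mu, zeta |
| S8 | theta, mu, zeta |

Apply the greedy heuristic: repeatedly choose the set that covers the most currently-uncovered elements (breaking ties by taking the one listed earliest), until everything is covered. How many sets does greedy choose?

2

Greedy: pick S1 (covers 5 new) → pick S2 (covers 1 new). Total picks: 2.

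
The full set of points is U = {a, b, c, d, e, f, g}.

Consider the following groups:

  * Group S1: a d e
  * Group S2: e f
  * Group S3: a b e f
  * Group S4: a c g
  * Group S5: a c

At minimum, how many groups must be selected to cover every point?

3

Take {S1, S3, S4}. Their union is {a, b, c, d, e, f, g}, which is all 7 points.
Only S3 contains b, so S3 is forced; the remaining 3 points need at least 2 more groups (each remaining group adds at most 2) — so at least 3 groups are needed, and 3 is optimal.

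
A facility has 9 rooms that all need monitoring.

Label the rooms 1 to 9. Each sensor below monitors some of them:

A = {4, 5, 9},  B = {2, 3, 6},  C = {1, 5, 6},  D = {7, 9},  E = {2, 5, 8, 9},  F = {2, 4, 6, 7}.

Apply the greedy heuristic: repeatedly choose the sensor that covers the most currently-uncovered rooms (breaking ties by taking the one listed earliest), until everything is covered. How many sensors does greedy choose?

Greedy: pick E (covers 4 new) → pick F (covers 3 new) → pick B (covers 1 new) → pick C (covers 1 new). Total picks: 4.

4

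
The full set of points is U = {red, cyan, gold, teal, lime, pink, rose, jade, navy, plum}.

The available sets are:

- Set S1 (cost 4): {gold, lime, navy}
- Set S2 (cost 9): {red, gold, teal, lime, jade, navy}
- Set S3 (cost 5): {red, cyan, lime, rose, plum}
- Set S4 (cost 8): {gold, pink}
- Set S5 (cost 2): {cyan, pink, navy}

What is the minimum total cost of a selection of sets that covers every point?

S2, S3, S5 together cover every point (S2 ∪ S3 ∪ S5 = {red, cyan, gold, teal, lime, pink, rose, jade, navy, plum}); total cost 9 + 5 + 2 = 16.
No covering selection has total cost below 16.

16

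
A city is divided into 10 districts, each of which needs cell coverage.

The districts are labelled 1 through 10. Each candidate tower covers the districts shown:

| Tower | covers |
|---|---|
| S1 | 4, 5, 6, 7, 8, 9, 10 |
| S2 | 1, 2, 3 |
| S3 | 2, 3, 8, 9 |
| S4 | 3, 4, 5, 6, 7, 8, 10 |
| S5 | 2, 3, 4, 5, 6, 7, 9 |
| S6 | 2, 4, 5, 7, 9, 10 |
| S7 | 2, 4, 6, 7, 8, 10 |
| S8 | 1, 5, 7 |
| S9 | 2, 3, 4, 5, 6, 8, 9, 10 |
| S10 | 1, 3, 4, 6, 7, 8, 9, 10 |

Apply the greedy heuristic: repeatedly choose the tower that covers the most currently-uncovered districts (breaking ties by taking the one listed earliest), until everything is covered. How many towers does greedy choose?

2

Greedy: pick S9 (covers 8 new) → pick S8 (covers 2 new). Total picks: 2.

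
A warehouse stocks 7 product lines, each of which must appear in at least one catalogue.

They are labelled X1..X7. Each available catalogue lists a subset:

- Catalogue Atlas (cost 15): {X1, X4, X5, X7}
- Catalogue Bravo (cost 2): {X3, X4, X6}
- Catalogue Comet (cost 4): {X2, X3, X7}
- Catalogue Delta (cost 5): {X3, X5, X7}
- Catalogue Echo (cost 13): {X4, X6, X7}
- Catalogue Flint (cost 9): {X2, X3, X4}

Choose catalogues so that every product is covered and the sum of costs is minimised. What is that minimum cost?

21

Atlas, Bravo, Comet together cover every product (Atlas ∪ Bravo ∪ Comet = {X1, X2, X3, X4, X5, X6, X7}); total cost 15 + 2 + 4 = 21.
The greedy pick Bravo, Comet, Delta, Atlas costs 26; no covering selection beats 21.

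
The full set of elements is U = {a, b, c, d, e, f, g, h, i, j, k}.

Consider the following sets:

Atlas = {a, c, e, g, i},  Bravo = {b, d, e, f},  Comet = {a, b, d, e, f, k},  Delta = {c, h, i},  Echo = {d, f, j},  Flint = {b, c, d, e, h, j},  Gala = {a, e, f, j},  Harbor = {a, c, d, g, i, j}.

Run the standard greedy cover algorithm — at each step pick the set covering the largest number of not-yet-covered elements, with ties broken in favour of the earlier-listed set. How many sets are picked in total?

3

Greedy: pick Comet (covers 6 new) → pick Harbor (covers 4 new) → pick Delta (covers 1 new). Total picks: 3.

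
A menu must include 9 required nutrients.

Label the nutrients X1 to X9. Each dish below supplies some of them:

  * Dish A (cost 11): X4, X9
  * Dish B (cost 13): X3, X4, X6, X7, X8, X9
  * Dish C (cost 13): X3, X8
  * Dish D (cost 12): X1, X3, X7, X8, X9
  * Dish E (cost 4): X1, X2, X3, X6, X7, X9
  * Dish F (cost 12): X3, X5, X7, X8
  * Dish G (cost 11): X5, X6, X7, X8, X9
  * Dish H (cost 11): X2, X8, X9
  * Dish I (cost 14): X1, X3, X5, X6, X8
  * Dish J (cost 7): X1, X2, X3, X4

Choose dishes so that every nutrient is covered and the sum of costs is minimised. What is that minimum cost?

18

G, J together cover every nutrient (G ∪ J = {X1, X2, X3, X4, X5, X6, X7, X8, X9}); total cost 11 + 7 = 18.
The greedy pick E, G, J costs 22; no covering selection beats 18.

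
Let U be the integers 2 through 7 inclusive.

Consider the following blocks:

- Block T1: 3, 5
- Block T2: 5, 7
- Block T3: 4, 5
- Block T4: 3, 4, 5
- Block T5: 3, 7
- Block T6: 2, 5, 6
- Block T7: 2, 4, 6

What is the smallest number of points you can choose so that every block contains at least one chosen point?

H = {2, 3, 5} meets every block (each contains at least one member of H), and |H| = 3.
No choice of 2 points meets every block, so 3 is the minimum.

3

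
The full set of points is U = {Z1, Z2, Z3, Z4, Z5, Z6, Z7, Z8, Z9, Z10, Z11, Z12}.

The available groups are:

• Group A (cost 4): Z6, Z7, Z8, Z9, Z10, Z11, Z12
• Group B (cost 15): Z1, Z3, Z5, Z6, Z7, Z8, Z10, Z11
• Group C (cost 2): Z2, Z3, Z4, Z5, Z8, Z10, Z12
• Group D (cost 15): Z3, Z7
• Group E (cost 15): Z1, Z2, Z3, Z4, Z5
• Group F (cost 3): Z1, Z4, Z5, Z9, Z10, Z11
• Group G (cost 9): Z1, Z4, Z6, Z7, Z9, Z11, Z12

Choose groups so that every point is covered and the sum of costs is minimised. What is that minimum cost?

9

A, C, F together cover every point (A ∪ C ∪ F = {Z1, Z2, Z3, Z4, Z5, Z6, Z7, Z8, Z9, Z10, Z11, Z12}); total cost 4 + 2 + 3 = 9.
No covering selection has total cost below 9.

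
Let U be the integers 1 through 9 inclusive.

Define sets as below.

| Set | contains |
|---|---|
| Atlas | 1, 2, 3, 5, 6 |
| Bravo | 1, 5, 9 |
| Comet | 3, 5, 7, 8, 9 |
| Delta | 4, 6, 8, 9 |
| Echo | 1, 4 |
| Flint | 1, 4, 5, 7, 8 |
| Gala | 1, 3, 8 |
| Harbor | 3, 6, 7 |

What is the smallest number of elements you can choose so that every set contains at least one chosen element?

3

The 3 elements {1, 6, 8} hit every set.
No choice of 2 elements meets every set, so 3 is the minimum.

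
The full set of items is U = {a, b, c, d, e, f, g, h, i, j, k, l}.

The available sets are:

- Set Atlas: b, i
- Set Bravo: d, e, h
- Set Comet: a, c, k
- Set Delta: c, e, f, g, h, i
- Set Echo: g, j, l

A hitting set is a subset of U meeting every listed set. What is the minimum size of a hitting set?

T = {e, i, k, l} meets every set (each contains at least one member of T), and |T| = 4.
The sets Atlas, Bravo, Comet, Echo are pairwise disjoint, so any hitting set needs a separate item for each — at least 4. Hence 4 is optimal.

4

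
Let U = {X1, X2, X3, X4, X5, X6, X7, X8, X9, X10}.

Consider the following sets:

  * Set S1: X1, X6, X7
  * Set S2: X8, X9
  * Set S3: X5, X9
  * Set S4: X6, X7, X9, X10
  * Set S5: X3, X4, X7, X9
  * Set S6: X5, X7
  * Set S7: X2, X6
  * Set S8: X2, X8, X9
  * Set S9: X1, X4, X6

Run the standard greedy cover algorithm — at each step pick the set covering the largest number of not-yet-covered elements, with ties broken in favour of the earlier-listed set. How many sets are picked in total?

Greedy: pick S4 (covers 4 new) → pick S5 (covers 2 new) → pick S8 (covers 2 new) → pick S1 (covers 1 new) → pick S3 (covers 1 new). Total picks: 5.

5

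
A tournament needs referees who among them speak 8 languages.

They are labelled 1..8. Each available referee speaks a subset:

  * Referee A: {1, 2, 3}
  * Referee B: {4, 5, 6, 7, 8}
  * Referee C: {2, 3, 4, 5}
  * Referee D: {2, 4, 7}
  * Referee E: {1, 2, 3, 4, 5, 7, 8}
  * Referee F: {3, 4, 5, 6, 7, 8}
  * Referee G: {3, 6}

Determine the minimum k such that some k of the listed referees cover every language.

E and G together: E ∪ G = {1, 2, 3, 4, 5, 6, 7, 8} — every language is covered.
No single referee has all 8 languages (the largest, E, has 7), so 2 is optimal.

2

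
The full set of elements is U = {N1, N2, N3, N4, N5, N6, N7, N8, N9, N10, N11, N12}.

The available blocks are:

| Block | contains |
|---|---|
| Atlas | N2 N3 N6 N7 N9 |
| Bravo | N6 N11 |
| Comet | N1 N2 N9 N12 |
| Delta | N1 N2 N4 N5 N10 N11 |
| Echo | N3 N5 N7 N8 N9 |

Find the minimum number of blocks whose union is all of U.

4

Take {Atlas, Comet, Delta, Echo}. Their union is {N1, N2, N3, N4, N5, N6, N7, N8, N9, N10, N11, N12}, which is all 12 elements.
No 3 of the 5 blocks cover everything (all 10 combinations miss at least one element), so 4 is optimal.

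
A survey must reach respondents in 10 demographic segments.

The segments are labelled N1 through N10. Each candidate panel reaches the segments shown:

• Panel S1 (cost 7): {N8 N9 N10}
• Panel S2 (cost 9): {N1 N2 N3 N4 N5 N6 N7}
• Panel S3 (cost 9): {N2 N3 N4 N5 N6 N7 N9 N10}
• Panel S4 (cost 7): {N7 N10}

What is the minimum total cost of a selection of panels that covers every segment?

S1, S2 together cover every segment (S1 ∪ S2 = {N1, N2, N3, N4, N5, N6, N7, N8, N9, N10}); total cost 7 + 9 = 16.
The greedy pick S3, S1, S2 costs 25; no covering selection beats 16.

16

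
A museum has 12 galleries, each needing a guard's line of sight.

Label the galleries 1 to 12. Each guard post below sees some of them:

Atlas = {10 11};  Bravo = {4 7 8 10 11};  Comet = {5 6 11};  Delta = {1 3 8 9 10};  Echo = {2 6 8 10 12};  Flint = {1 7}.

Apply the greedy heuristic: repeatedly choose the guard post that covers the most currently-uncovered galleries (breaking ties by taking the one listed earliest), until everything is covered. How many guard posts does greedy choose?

Greedy: pick Bravo (covers 5 new) → pick Delta (covers 3 new) → pick Echo (covers 3 new) → pick Comet (covers 1 new). Total picks: 4.

4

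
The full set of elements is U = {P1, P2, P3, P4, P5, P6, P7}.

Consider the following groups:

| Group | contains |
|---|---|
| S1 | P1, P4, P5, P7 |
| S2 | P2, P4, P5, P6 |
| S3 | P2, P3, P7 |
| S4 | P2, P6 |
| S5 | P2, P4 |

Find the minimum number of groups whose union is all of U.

3

Take {S1, S3, S4}. Their union is {P1, P2, P3, P4, P5, P6, P7}, which is all 7 elements.
Only S1 contains P1, so S1 is forced; the remaining 3 elements need at least 2 more groups (each remaining group adds at most 2) — so at least 3 groups are needed, and 3 is optimal.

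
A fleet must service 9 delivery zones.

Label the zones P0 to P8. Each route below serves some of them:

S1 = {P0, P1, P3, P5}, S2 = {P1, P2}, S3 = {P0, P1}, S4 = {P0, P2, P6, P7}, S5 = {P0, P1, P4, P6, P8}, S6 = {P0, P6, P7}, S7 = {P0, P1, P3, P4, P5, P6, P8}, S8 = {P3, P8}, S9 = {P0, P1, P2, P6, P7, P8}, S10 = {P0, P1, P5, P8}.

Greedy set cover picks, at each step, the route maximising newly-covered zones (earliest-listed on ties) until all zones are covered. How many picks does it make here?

Greedy: pick S7 (covers 7 new) → pick S4 (covers 2 new). Total picks: 2.

2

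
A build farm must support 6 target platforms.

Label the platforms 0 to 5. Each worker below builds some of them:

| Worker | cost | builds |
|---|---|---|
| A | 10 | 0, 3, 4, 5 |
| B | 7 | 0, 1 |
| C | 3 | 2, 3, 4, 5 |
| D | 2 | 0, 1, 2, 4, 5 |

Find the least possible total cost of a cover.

C, D together cover every platform (C ∪ D = {0, 1, 2, 3, 4, 5}); total cost 3 + 2 = 5.
No covering selection has total cost below 5.

5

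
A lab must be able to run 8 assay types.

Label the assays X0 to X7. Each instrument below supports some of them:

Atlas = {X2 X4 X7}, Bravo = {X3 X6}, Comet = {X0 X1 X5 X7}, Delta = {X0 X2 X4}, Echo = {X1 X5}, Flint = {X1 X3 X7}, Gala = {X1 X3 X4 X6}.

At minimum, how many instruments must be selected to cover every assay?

3

Take {Comet, Delta, Gala}. Their union is {X0, X1, X2, X3, X4, X5, X6, X7}, which is all 8 assays.
No 2 of the 7 instruments cover everything (all 21 combinations miss at least one assay), so 3 is optimal.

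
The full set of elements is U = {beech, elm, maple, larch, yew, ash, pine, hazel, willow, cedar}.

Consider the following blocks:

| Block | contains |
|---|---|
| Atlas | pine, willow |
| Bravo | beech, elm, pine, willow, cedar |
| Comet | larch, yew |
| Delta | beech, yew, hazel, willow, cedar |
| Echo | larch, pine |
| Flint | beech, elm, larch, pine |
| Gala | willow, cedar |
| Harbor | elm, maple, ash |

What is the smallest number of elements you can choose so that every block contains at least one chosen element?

3

H = {maple, larch, willow} meets every block (each contains at least one member of H), and |H| = 3.
The blocks Echo, Gala, Harbor are pairwise disjoint, so any hitting set needs a separate element for each — at least 3. Hence 3 is optimal.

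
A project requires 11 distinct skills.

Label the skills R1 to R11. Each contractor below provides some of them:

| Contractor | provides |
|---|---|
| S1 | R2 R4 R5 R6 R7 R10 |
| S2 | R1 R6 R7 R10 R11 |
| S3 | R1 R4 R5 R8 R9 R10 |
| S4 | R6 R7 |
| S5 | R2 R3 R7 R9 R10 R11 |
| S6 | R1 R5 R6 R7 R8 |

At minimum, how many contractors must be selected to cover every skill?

S3 and S5 and S6 together: S3 ∪ S5 ∪ S6 = {R1, R2, R3, R4, R5, R6, R7, R8, R9, R10, R11} — every skill is covered.
Only S5 contains R3, so S5 is forced; the remaining 5 skills need at least 2 more contractors (each remaining contractor adds at most 4) — so at least 3 contractors are needed, and 3 is optimal.

3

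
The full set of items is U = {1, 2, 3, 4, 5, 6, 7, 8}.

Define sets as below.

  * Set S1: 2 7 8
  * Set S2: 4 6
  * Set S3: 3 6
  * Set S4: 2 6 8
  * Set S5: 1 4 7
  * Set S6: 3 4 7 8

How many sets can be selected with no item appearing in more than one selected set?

2

S3, S5 are pairwise disjoint (S3={3,6}; S5={1,4,7}).
Every remaining set overlaps one of these, and no 3 of the listed sets are pairwise disjoint, so 2 is the maximum.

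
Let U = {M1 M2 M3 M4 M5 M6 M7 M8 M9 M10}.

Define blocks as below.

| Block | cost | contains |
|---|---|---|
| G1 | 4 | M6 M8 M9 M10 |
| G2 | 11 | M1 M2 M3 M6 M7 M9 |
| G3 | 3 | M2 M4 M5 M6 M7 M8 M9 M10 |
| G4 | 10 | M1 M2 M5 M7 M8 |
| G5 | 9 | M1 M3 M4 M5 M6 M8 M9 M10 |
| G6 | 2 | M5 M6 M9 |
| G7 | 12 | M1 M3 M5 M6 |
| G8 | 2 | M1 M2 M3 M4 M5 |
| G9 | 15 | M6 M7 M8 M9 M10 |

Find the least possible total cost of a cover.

5

G3, G8 together cover every element (G3 ∪ G8 = {M1, M2, M3, M4, M5, M6, M7, M8, M9, M10}); total cost 3 + 2 = 5.
No covering selection has total cost below 5.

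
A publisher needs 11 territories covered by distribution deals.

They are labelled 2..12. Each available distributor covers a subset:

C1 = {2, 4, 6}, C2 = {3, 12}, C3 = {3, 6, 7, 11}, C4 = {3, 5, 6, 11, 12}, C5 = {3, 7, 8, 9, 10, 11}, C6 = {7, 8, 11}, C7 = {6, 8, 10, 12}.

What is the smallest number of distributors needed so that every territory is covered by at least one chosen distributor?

C1 and C4 and C5 together: C1 ∪ C4 ∪ C5 = {2, 3, 4, 5, 6, 7, 8, 9, 10, 11, 12} — every territory is covered.
Only C1 contains 2, so C1 is forced; the remaining 8 territories need at least 2 more distributors (each remaining distributor adds at most 6) — so at least 3 distributors are needed, and 3 is optimal.

3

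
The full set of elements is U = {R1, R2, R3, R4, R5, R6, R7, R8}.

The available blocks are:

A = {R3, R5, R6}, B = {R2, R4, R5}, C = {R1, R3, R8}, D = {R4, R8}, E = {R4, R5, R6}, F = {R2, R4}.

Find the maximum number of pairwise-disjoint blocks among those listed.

2

A, F are pairwise disjoint (A={R3,R5,R6}; F={R2,R4}).
Every remaining block overlaps one of these, and no 3 of the listed blocks are pairwise disjoint, so 2 is the maximum.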